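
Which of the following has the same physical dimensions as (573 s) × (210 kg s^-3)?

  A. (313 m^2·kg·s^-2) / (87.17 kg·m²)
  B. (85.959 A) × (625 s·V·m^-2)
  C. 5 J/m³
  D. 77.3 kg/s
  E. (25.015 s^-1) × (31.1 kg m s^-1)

Reference: [s] · [kg·s⁻³] = kg·s⁻².
Each option:
  A. [kg·m²·s⁻²] / [kg·m²] = s⁻²
  B. [A] · [kg·s⁻²·A⁻¹] = kg·s⁻²  ← same
  C. J·m⁻³ = N·m·m⁻³ = kg·m⁻¹·s⁻²
  D. kg·s⁻¹
  E. [s⁻¹] · [kg·m·s⁻¹] = kg·m·s⁻²
Only B. matches kg·s⁻².

B.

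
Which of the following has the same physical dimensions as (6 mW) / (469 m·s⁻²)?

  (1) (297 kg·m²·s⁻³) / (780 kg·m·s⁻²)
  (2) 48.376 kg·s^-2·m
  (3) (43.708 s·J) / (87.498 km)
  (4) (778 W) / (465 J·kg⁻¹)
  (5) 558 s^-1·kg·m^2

(3)

Reference: [kg·m²·s⁻³] / [m·s⁻²] = kg·m·s⁻¹.
Each option:
  (1) [kg·m²·s⁻³] / [kg·m·s⁻²] = m·s⁻¹
  (2) kg·m·s⁻²
  (3) [kg·m²·s⁻¹] / [m] = kg·m·s⁻¹  ← same
  (4) [kg·m²·s⁻³] / [m²·s⁻²] = kg·s⁻¹
  (5) kg·m²·s⁻¹
Only (3) matches kg·m·s⁻¹.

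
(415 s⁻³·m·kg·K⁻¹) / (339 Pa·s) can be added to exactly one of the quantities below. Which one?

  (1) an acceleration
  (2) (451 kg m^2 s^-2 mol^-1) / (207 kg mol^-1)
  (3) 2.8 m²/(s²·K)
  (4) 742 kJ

(3)

Reference: [kg·m·s⁻³·K⁻¹] / [kg·m⁻¹·s⁻¹] = m²·s⁻²·K⁻¹.
Each option:
  (1) [acceleration] = m·s⁻²
  (2) [kg·m²·s⁻²·mol⁻¹] / [kg·mol⁻¹] = m²·s⁻²
  (3) m²·s⁻²·K⁻¹  ← same
  (4) J = N·m = kg·m²·s⁻²
Only (3) matches m²·s⁻²·K⁻¹.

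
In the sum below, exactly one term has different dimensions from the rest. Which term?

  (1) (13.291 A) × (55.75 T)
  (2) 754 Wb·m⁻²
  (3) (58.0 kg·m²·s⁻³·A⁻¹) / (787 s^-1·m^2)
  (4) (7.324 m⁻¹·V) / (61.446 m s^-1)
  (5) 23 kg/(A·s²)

(1)

In SI base units:
  (1) [A] · [kg·s⁻²·A⁻¹] = kg·s⁻²
  (2) Wb·m⁻² = V·s·m⁻² = kg·s⁻²·A⁻¹
  (3) [kg·m²·s⁻³·A⁻¹] / [m²·s⁻¹] = kg·s⁻²·A⁻¹
  (4) [kg·m·s⁻³·A⁻¹] / [m·s⁻¹] = kg·s⁻²·A⁻¹
  (5) kg·s⁻²·A⁻¹
All reduce to kg·s⁻²·A⁻¹ except (1), which is kg·s⁻².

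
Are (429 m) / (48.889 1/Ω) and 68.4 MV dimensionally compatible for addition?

Reduce each to base SI dimensions:
  (429 m) / (48.889 1/Ω):  [m] / [kg⁻¹·m⁻²·s³·A²] = kg·m³·s⁻³·A⁻²
  68.4 MV:  V = J·C⁻¹ = kg·m²·s⁻³·A⁻¹
kg·m³·s⁻³·A⁻² ≠ kg·m²·s⁻³·A⁻¹, so they cannot be added.

No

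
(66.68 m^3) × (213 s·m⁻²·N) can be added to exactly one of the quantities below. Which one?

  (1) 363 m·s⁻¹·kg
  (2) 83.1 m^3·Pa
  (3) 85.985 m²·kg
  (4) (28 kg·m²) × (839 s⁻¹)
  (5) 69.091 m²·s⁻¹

(4)

Reference: [m³] · [kg·m⁻¹·s⁻¹] = kg·m²·s⁻¹.
Each option:
  (1) kg·m·s⁻¹
  (2) Pa·m³ = N·m⁻²·m³ = kg·m²·s⁻²
  (3) kg·m²
  (4) [kg·m²] · [s⁻¹] = kg·m²·s⁻¹  ← same
  (5) m²·s⁻¹
Only (4) matches kg·m²·s⁻¹.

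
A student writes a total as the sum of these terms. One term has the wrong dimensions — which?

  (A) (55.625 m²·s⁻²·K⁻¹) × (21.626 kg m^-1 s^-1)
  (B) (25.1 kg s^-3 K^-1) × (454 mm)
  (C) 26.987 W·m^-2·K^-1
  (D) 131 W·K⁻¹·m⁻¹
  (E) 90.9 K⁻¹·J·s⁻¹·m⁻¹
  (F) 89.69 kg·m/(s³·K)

(C)

Reduce each to base SI dimensions:
  (A) [m²·s⁻²·K⁻¹] · [kg·m⁻¹·s⁻¹] = kg·m·s⁻³·K⁻¹
  (B) [kg·s⁻³·K⁻¹] · [m] = kg·m·s⁻³·K⁻¹
  (C) W·m⁻²·K⁻¹ = J·s⁻¹·m⁻²·K⁻¹ = kg·s⁻³·K⁻¹
  (D) W·m⁻¹·K⁻¹ = J·s⁻¹·m⁻¹·K⁻¹ = kg·m·s⁻³·K⁻¹
  (E) J·s⁻¹·m⁻¹·K⁻¹ = N·m·s⁻¹·m⁻¹·K⁻¹ = kg·m·s⁻³·K⁻¹
  (F) kg·m·s⁻³·K⁻¹
All reduce to kg·m·s⁻³·K⁻¹ except (C), which is kg·s⁻³·K⁻¹.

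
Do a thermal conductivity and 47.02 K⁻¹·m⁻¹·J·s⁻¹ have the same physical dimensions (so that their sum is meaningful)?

Yes

Expand each in SI base units:
  a thermal conductivity:  [thermal conductivity] = kg·m·s⁻³·K⁻¹
  47.02 K⁻¹·m⁻¹·J·s⁻¹:  J·s⁻¹·m⁻¹·K⁻¹ = N·m·s⁻¹·m⁻¹·K⁻¹ = kg·m·s⁻³·K⁻¹
Both are kg·m·s⁻³·K⁻¹, so they have the same dimensions and can be added.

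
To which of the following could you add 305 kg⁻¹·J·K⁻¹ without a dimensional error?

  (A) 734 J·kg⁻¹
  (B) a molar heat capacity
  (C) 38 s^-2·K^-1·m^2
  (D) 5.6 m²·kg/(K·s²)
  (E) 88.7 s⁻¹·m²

(C)

Reference: J·kg⁻¹·K⁻¹ = N·m·kg⁻¹·K⁻¹ = m²·s⁻²·K⁻¹.
Each option:
  (A) J·kg⁻¹ = N·m·kg⁻¹ = m²·s⁻²
  (B) [molar heat capacity] = kg·m²·s⁻²·K⁻¹·mol⁻¹
  (C) m²·s⁻²·K⁻¹  ← same
  (D) kg·m²·s⁻²·K⁻¹
  (E) m²·s⁻¹
Only (C) matches m²·s⁻²·K⁻¹.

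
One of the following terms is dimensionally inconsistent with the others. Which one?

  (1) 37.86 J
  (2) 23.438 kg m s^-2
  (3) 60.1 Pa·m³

Work out the base dimensions of each:
  (1) J = N·m = kg·m²·s⁻²
  (2) kg·m·s⁻²
  (3) Pa·m³ = N·m⁻²·m³ = kg·m²·s⁻²
All reduce to kg·m²·s⁻² except (2), which is kg·m·s⁻².

(2)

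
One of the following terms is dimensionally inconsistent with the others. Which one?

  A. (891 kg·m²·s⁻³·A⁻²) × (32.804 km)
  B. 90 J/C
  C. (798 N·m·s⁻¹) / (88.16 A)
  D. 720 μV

Expand each in SI base units:
  A. [kg·m²·s⁻³·A⁻²] · [m] = kg·m³·s⁻³·A⁻²
  B. J·C⁻¹ = N·m·(s·A)⁻¹ = kg·m²·s⁻³·A⁻¹
  C. [kg·m²·s⁻³] / [A] = kg·m²·s⁻³·A⁻¹
  D. V = J·C⁻¹ = kg·m²·s⁻³·A⁻¹
All reduce to kg·m²·s⁻³·A⁻¹ except A., which is kg·m³·s⁻³·A⁻².

A.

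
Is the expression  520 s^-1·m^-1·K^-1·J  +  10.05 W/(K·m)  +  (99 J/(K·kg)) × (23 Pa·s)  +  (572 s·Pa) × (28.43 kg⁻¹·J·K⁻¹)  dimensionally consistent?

Yes

Dimensions:
  520 s^-1·m^-1·K^-1·J:  J·s⁻¹·m⁻¹·K⁻¹ = N·m·s⁻¹·m⁻¹·K⁻¹ = kg·m·s⁻³·K⁻¹
  10.05 W/(K·m):  W·m⁻¹·K⁻¹ = J·s⁻¹·m⁻¹·K⁻¹ = kg·m·s⁻³·K⁻¹
  (99 J/(K·kg)) × (23 Pa·s):  [m²·s⁻²·K⁻¹] · [kg·m⁻¹·s⁻¹] = kg·m·s⁻³·K⁻¹
  (572 s·Pa) × (28.43 kg⁻¹·J·K⁻¹):  [kg·m⁻¹·s⁻¹] · [m²·s⁻²·K⁻¹] = kg·m·s⁻³·K⁻¹
Every term reduces to kg·m·s⁻³·K⁻¹.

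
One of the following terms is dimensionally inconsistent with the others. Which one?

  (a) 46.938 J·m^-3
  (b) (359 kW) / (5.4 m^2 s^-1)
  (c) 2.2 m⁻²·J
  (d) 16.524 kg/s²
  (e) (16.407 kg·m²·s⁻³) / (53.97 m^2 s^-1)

(a)

Dimensions:
  (a) J·m⁻³ = N·m·m⁻³ = kg·m⁻¹·s⁻²
  (b) [kg·m²·s⁻³] / [m²·s⁻¹] = kg·s⁻²
  (c) J·m⁻² = N·m·m⁻² = kg·s⁻²
  (d) kg·s⁻²
  (e) [kg·m²·s⁻³] / [m²·s⁻¹] = kg·s⁻²
All reduce to kg·s⁻² except (a), which is kg·m⁻¹·s⁻².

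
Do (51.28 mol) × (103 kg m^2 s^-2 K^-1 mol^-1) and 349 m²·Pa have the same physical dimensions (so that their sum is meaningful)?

Expand each in SI base units:
  (51.28 mol) × (103 kg m^2 s^-2 K^-1 mol^-1):  [mol] · [kg·m²·s⁻²·K⁻¹·mol⁻¹] = kg·m²·s⁻²·K⁻¹
  349 m²·Pa:  Pa·m² = N·m⁻²·m² = kg·m·s⁻²
kg·m²·s⁻²·K⁻¹ ≠ kg·m·s⁻², so they cannot be added.

No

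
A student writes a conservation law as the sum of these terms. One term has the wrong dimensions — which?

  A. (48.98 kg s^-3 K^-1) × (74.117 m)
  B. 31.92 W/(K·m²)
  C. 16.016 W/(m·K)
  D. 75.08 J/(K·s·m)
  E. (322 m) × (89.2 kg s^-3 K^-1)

B.

In SI base units:
  A. [kg·s⁻³·K⁻¹] · [m] = kg·m·s⁻³·K⁻¹
  B. W·m⁻²·K⁻¹ = J·s⁻¹·m⁻²·K⁻¹ = kg·s⁻³·K⁻¹
  C. W·m⁻¹·K⁻¹ = J·s⁻¹·m⁻¹·K⁻¹ = kg·m·s⁻³·K⁻¹
  D. J·s⁻¹·m⁻¹·K⁻¹ = N·m·s⁻¹·m⁻¹·K⁻¹ = kg·m·s⁻³·K⁻¹
  E. [m] · [kg·s⁻³·K⁻¹] = kg·m·s⁻³·K⁻¹
All reduce to kg·m·s⁻³·K⁻¹ except B., which is kg·s⁻³·K⁻¹.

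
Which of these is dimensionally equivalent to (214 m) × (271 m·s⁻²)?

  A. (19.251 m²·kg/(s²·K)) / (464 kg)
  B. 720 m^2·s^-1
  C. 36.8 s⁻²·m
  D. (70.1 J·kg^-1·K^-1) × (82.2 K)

D.

Reference: [m] · [m·s⁻²] = m²·s⁻².
Each option:
  A. [kg·m²·s⁻²·K⁻¹] / [kg] = m²·s⁻²·K⁻¹
  B. m²·s⁻¹
  C. m·s⁻²
  D. [m²·s⁻²·K⁻¹] · [K] = m²·s⁻²  ← same
Only D. matches m²·s⁻².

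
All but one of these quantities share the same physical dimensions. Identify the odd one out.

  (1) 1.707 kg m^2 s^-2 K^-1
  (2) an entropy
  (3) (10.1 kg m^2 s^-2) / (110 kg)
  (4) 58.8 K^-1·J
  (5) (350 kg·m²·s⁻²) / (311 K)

(3)

Dimensions:
  (1) kg·m²·s⁻²·K⁻¹
  (2) [entropy] = kg·m²·s⁻²·K⁻¹
  (3) [kg·m²·s⁻²] / [kg] = m²·s⁻²
  (4) J·K⁻¹ = N·m·K⁻¹ = kg·m²·s⁻²·K⁻¹
  (5) [kg·m²·s⁻²] / [K] = kg·m²·s⁻²·K⁻¹
All reduce to kg·m²·s⁻²·K⁻¹ except (3), which is m²·s⁻².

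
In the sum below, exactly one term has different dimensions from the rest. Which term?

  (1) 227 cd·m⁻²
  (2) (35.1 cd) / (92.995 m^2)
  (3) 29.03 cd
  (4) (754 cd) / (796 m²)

Work out the base dimensions of each:
  (1) cd·m⁻² = m⁻²·cd
  (2) [cd] / [m²] = m⁻²·cd
  (3) cd
  (4) [cd] / [m²] = m⁻²·cd
All reduce to m⁻²·cd except (3), which is cd.

(3)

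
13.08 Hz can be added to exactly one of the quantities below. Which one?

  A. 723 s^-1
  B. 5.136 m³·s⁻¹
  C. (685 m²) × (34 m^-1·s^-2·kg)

Reference: Hz = s⁻¹.
Each option:
  A. s⁻¹  ← same
  B. m³·s⁻¹
  C. [m²] · [kg·m⁻¹·s⁻²] = kg·m·s⁻²
Only A. matches s⁻¹.

A.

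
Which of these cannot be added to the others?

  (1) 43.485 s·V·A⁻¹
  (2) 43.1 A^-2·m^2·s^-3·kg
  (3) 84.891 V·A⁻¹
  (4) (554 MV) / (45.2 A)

(1)

Work out the base dimensions of each:
  (1) V·s·A⁻¹ = J·C⁻¹·s·A⁻¹ = kg·m²·s⁻²·A⁻²
  (2) kg·m²·s⁻³·A⁻²
  (3) V·A⁻¹ = J·C⁻¹·A⁻¹ = kg·m²·s⁻³·A⁻²
  (4) [kg·m²·s⁻³·A⁻¹] / [A] = kg·m²·s⁻³·A⁻²
All reduce to kg·m²·s⁻³·A⁻² except (1), which is kg·m²·s⁻²·A⁻².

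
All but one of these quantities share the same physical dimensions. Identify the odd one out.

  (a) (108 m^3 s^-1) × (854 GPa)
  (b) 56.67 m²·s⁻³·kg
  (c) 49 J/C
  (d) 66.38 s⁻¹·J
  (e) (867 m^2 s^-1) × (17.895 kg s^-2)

Expand each in SI base units:
  (a) [m³·s⁻¹] · [kg·m⁻¹·s⁻²] = kg·m²·s⁻³
  (b) kg·m²·s⁻³
  (c) J·C⁻¹ = N·m·(s·A)⁻¹ = kg·m²·s⁻³·A⁻¹
  (d) J·s⁻¹ = N·m·s⁻¹ = kg·m²·s⁻³
  (e) [m²·s⁻¹] · [kg·s⁻²] = kg·m²·s⁻³
All reduce to kg·m²·s⁻³ except (c), which is kg·m²·s⁻³·A⁻¹.

(c)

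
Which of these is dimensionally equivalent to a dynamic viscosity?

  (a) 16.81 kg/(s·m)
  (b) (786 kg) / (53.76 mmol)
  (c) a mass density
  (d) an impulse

Reference: [dynamic viscosity] = kg·m⁻¹·s⁻¹.
Each option:
  (a) kg·m⁻¹·s⁻¹  ← same
  (b) [kg] / [mol] = kg·mol⁻¹
  (c) [mass density] = kg·m⁻³
  (d) [impulse] = kg·m·s⁻¹
Only (a) matches kg·m⁻¹·s⁻¹.

(a)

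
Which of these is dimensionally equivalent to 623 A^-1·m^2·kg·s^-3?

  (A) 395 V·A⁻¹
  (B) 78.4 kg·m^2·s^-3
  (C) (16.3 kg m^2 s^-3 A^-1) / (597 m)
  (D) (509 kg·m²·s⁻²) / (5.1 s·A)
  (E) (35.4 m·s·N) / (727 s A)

Reference: kg·m²·s⁻³·A⁻¹.
Each option:
  (A) V·A⁻¹ = J·C⁻¹·A⁻¹ = kg·m²·s⁻³·A⁻²
  (B) kg·m²·s⁻³
  (C) [kg·m²·s⁻³·A⁻¹] / [m] = kg·m·s⁻³·A⁻¹
  (D) [kg·m²·s⁻²] / [s·A] = kg·m²·s⁻³·A⁻¹  ← same
  (E) [kg·m²·s⁻¹] / [s·A] = kg·m²·s⁻²·A⁻¹
Only (D) matches kg·m²·s⁻³·A⁻¹.

(D)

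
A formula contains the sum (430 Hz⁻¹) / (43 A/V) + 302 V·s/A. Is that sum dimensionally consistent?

Yes

Dimensions:
  (430 Hz⁻¹) / (43 A/V):  [s] / [kg⁻¹·m⁻²·s³·A²] = kg·m²·s⁻²·A⁻²
  302 V·s/A:  V·s·A⁻¹ = J·C⁻¹·s·A⁻¹ = kg·m²·s⁻²·A⁻²
Both are kg·m²·s⁻²·A⁻², so they have the same dimensions and can be added.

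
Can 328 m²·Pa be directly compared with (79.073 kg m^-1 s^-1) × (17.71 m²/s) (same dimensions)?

Yes

Dimensions:
  328 m²·Pa:  Pa·m² = N·m⁻²·m² = kg·m·s⁻²
  (79.073 kg m^-1 s^-1) × (17.71 m²/s):  [kg·m⁻¹·s⁻¹] · [m²·s⁻¹] = kg·m·s⁻²
Both are kg·m·s⁻², so they have the same dimensions and can be added.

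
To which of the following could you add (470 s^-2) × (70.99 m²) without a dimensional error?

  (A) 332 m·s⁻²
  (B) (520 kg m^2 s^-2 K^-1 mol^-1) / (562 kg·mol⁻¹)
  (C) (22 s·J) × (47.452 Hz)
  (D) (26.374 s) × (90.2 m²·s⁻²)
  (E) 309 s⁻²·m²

Reference: [s⁻²] · [m²] = m²·s⁻².
Each option:
  (A) m·s⁻²
  (B) [kg·m²·s⁻²·K⁻¹·mol⁻¹] / [kg·mol⁻¹] = m²·s⁻²·K⁻¹
  (C) [kg·m²·s⁻¹] · [s⁻¹] = kg·m²·s⁻²
  (D) [s] · [m²·s⁻²] = m²·s⁻¹
  (E) m²·s⁻²  ← same
Only (E) matches m²·s⁻².

(E)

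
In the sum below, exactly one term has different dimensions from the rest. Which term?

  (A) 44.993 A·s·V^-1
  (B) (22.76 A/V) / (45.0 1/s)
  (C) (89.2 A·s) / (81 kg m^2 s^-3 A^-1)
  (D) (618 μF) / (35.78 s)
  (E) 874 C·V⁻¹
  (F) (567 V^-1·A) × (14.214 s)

(D)

Work out the base dimensions of each:
  (A) A·s·V⁻¹ = A·s·(J·C⁻¹)⁻¹ = kg⁻¹·m⁻²·s⁴·A²
  (B) [kg⁻¹·m⁻²·s³·A²] / [s⁻¹] = kg⁻¹·m⁻²·s⁴·A²
  (C) [s·A] / [kg·m²·s⁻³·A⁻¹] = kg⁻¹·m⁻²·s⁴·A²
  (D) [kg⁻¹·m⁻²·s⁴·A²] / [s] = kg⁻¹·m⁻²·s³·A²
  (E) C·V⁻¹ = s·A·(J·C⁻¹)⁻¹ = kg⁻¹·m⁻²·s⁴·A²
  (F) [kg⁻¹·m⁻²·s³·A²] · [s] = kg⁻¹·m⁻²·s⁴·A²
All reduce to kg⁻¹·m⁻²·s⁴·A² except (D), which is kg⁻¹·m⁻²·s³·A².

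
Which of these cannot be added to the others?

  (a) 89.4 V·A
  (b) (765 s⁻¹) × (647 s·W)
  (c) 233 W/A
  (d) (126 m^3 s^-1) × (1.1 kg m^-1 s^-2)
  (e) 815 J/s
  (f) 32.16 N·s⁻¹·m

Work out the base dimensions of each:
  (a) V·A = J·C⁻¹·A = kg·m²·s⁻³
  (b) [s⁻¹] · [kg·m²·s⁻²] = kg·m²·s⁻³
  (c) W·A⁻¹ = J·s⁻¹·A⁻¹ = kg·m²·s⁻³·A⁻¹
  (d) [m³·s⁻¹] · [kg·m⁻¹·s⁻²] = kg·m²·s⁻³
  (e) J·s⁻¹ = N·m·s⁻¹ = kg·m²·s⁻³
  (f) N·m·s⁻¹ = kg·m·s⁻²·m·s⁻¹ = kg·m²·s⁻³
All reduce to kg·m²·s⁻³ except (c), which is kg·m²·s⁻³·A⁻¹.

(c)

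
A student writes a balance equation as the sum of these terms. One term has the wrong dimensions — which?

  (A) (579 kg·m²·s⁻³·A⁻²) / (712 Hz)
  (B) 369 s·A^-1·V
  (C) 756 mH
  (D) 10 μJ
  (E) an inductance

(D)

Work out the base dimensions of each:
  (A) [kg·m²·s⁻³·A⁻²] / [s⁻¹] = kg·m²·s⁻²·A⁻²
  (B) V·s·A⁻¹ = J·C⁻¹·s·A⁻¹ = kg·m²·s⁻²·A⁻²
  (C) H = V·s·A⁻¹ = kg·m²·s⁻²·A⁻²
  (D) J = N·m = kg·m²·s⁻²
  (E) [inductance] = kg·m²·s⁻²·A⁻²
All reduce to kg·m²·s⁻²·A⁻² except (D), which is kg·m²·s⁻².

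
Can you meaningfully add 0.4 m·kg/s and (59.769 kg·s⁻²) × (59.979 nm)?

Reduce each to base SI dimensions:
  0.4 m·kg/s:  kg·m·s⁻¹
  (59.769 kg·s⁻²) × (59.979 nm):  [kg·s⁻²] · [m] = kg·m·s⁻²
kg·m·s⁻¹ ≠ kg·m·s⁻², so they cannot be added.

No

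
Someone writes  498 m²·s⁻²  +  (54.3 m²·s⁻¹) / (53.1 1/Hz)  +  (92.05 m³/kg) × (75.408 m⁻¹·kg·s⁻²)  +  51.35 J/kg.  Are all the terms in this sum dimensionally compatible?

Yes

Dimensions:
  498 m²·s⁻²:  m²·s⁻²
  (54.3 m²·s⁻¹) / (53.1 1/Hz):  [m²·s⁻¹] / [s] = m²·s⁻²
  (92.05 m³/kg) × (75.408 m⁻¹·kg·s⁻²):  [kg⁻¹·m³] · [kg·m⁻¹·s⁻²] = m²·s⁻²
  51.35 J/kg:  J·kg⁻¹ = N·m·kg⁻¹ = m²·s⁻²
Every term reduces to m²·s⁻².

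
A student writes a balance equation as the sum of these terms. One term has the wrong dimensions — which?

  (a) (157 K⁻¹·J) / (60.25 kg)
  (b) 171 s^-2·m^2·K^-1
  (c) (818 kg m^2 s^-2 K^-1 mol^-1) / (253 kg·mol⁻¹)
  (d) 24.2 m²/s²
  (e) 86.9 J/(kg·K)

Dimensions:
  (a) [kg·m²·s⁻²·K⁻¹] / [kg] = m²·s⁻²·K⁻¹
  (b) m²·s⁻²·K⁻¹
  (c) [kg·m²·s⁻²·K⁻¹·mol⁻¹] / [kg·mol⁻¹] = m²·s⁻²·K⁻¹
  (d) m²·s⁻²
  (e) J·kg⁻¹·K⁻¹ = N·m·kg⁻¹·K⁻¹ = m²·s⁻²·K⁻¹
All reduce to m²·s⁻²·K⁻¹ except (d), which is m²·s⁻².

(d)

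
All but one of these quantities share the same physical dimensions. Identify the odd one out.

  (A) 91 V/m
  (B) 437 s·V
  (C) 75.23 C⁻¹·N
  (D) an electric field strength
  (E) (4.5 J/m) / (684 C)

In SI base units:
  (A) V·m⁻¹ = J·C⁻¹·m⁻¹ = kg·m·s⁻³·A⁻¹
  (B) V·s = J·C⁻¹·s = kg·m²·s⁻²·A⁻¹
  (C) N·C⁻¹ = kg·m·s⁻²·(s·A)⁻¹ = kg·m·s⁻³·A⁻¹
  (D) [electric field strength] = kg·m·s⁻³·A⁻¹
  (E) [kg·m·s⁻²] / [s·A] = kg·m·s⁻³·A⁻¹
All reduce to kg·m·s⁻³·A⁻¹ except (B), which is kg·m²·s⁻²·A⁻¹.

(B)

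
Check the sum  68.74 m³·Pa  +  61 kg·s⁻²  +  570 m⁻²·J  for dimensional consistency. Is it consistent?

No

Dimensions:
  68.74 m³·Pa:  Pa·m³ = N·m⁻²·m³ = kg·m²·s⁻²
  61 kg·s⁻²:  kg·s⁻²
  570 m⁻²·J:  J·m⁻² = N·m·m⁻² = kg·s⁻²
The terms do not share a single dimension (kg·m²·s⁻² vs kg·s⁻²).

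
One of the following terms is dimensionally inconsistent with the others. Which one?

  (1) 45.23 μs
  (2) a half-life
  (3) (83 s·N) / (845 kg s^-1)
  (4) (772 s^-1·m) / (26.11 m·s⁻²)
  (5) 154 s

(3)

Expand each in SI base units:
  (1) s
  (2) [half-life] = s
  (3) [kg·m·s⁻¹] / [kg·s⁻¹] = m
  (4) [m·s⁻¹] / [m·s⁻²] = s
  (5) s
All reduce to s except (3), which is m.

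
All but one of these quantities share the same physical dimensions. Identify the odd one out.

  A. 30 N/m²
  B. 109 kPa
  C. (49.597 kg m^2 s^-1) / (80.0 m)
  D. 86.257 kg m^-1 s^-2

C.

Expand each in SI base units:
  A. N·m⁻² = kg·m·s⁻²·m⁻² = kg·m⁻¹·s⁻²
  B. Pa = N·m⁻² = kg·m⁻¹·s⁻²
  C. [kg·m²·s⁻¹] / [m] = kg·m·s⁻¹
  D. kg·m⁻¹·s⁻²
All reduce to kg·m⁻¹·s⁻² except C., which is kg·m·s⁻¹.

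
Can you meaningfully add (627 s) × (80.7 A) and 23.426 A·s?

Reduce each to base SI dimensions:
  (627 s) × (80.7 A):  [s] · [A] = s·A
  23.426 A·s:  A·s = s·A
Both are s·A, so they have the same dimensions and can be added.

Yes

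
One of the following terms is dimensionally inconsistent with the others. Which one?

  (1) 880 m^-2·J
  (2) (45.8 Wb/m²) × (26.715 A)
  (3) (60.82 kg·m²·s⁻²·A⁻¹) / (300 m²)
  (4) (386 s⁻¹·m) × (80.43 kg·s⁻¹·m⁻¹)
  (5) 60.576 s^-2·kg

Reduce each to base SI dimensions:
  (1) J·m⁻² = N·m·m⁻² = kg·s⁻²
  (2) [kg·s⁻²·A⁻¹] · [A] = kg·s⁻²
  (3) [kg·m²·s⁻²·A⁻¹] / [m²] = kg·s⁻²·A⁻¹
  (4) [m·s⁻¹] · [kg·m⁻¹·s⁻¹] = kg·s⁻²
  (5) kg·s⁻²
All reduce to kg·s⁻² except (3), which is kg·s⁻²·A⁻¹.

(3)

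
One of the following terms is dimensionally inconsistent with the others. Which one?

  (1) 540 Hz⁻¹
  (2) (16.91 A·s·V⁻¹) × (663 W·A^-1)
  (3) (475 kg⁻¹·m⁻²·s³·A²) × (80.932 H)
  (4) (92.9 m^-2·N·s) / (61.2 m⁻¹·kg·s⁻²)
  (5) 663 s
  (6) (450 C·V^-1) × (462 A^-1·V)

Expand each in SI base units:
  (1) Hz⁻¹ = (s⁻¹)⁻¹ = s
  (2) [kg⁻¹·m⁻²·s⁴·A²] · [kg·m²·s⁻³·A⁻¹] = s·A
  (3) [kg⁻¹·m⁻²·s³·A²] · [kg·m²·s⁻²·A⁻²] = s
  (4) [kg·m⁻¹·s⁻¹] / [kg·m⁻¹·s⁻²] = s
  (5) s
  (6) [kg⁻¹·m⁻²·s⁴·A²] · [kg·m²·s⁻³·A⁻²] = s
All reduce to s except (2), which is s·A.

(2)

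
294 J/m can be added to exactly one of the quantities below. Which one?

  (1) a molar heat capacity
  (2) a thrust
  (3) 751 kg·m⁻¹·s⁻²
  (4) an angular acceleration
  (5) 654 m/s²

(2)

Reference: J·m⁻¹ = N·m·m⁻¹ = kg·m·s⁻².
Each option:
  (1) [molar heat capacity] = kg·m²·s⁻²·K⁻¹·mol⁻¹
  (2) [thrust] = kg·m·s⁻²  ← same
  (3) kg·m⁻¹·s⁻²
  (4) [angular acceleration] = s⁻²
  (5) m·s⁻²
Only (2) matches kg·m·s⁻².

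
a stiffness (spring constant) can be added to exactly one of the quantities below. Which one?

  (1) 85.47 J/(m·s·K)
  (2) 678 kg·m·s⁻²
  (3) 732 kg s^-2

(3)

Reference: [stiffness (spring constant)] = kg·s⁻².
Each option:
  (1) J·s⁻¹·m⁻¹·K⁻¹ = N·m·s⁻¹·m⁻¹·K⁻¹ = kg·m·s⁻³·K⁻¹
  (2) kg·m·s⁻²
  (3) kg·s⁻²  ← same
Only (3) matches kg·s⁻².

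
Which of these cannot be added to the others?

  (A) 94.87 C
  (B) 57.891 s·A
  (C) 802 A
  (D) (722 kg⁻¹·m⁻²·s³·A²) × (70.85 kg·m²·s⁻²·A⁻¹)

(C)

Dimensions:
  (A) C = s·A
  (B) s·A
  (C) A
  (D) [kg⁻¹·m⁻²·s³·A²] · [kg·m²·s⁻²·A⁻¹] = s·A
All reduce to s·A except (C), which is A.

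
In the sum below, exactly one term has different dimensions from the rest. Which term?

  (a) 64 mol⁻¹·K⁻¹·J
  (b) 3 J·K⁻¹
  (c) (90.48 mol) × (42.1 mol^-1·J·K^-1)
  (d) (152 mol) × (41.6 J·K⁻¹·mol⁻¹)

(a)

Expand each in SI base units:
  (a) J·mol⁻¹·K⁻¹ = N·m·mol⁻¹·K⁻¹ = kg·m²·s⁻²·K⁻¹·mol⁻¹
  (b) J·K⁻¹ = N·m·K⁻¹ = kg·m²·s⁻²·K⁻¹
  (c) [mol] · [kg·m²·s⁻²·K⁻¹·mol⁻¹] = kg·m²·s⁻²·K⁻¹
  (d) [mol] · [kg·m²·s⁻²·K⁻¹·mol⁻¹] = kg·m²·s⁻²·K⁻¹
All reduce to kg·m²·s⁻²·K⁻¹ except (a), which is kg·m²·s⁻²·K⁻¹·mol⁻¹.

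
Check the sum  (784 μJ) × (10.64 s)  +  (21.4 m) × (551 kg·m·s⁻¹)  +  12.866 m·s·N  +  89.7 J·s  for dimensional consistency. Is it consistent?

Expand each in SI base units:
  (784 μJ) × (10.64 s):  [kg·m²·s⁻²] · [s] = kg·m²·s⁻¹
  (21.4 m) × (551 kg·m·s⁻¹):  [m] · [kg·m·s⁻¹] = kg·m²·s⁻¹
  12.866 m·s·N:  N·m·s = kg·m·s⁻²·m·s = kg·m²·s⁻¹
  89.7 J·s:  J·s = N·m·s = kg·m²·s⁻¹
Every term reduces to kg·m²·s⁻¹.

Yes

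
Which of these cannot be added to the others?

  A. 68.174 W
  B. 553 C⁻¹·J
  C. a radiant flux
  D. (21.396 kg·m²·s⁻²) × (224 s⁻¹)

B.

Expand each in SI base units:
  A. W = J·s⁻¹ = kg·m²·s⁻³
  B. J·C⁻¹ = N·m·(s·A)⁻¹ = kg·m²·s⁻³·A⁻¹
  C. [radiant flux] = kg·m²·s⁻³
  D. [kg·m²·s⁻²] · [s⁻¹] = kg·m²·s⁻³
All reduce to kg·m²·s⁻³ except B., which is kg·m²·s⁻³·A⁻¹.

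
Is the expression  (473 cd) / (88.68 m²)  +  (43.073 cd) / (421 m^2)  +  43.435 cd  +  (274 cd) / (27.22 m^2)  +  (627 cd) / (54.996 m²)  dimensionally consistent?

No

Reduce each to base SI dimensions:
  (473 cd) / (88.68 m²):  [cd] / [m²] = m⁻²·cd
  (43.073 cd) / (421 m^2):  [cd] / [m²] = m⁻²·cd
  43.435 cd:  cd
  (274 cd) / (27.22 m^2):  [cd] / [m²] = m⁻²·cd
  (627 cd) / (54.996 m²):  [cd] / [m²] = m⁻²·cd
The terms do not share a single dimension (cd vs m⁻²·cd).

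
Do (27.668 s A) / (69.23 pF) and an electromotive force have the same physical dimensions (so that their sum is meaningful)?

Yes

Dimensions:
  (27.668 s A) / (69.23 pF):  [s·A] / [kg⁻¹·m⁻²·s⁴·A²] = kg·m²·s⁻³·A⁻¹
  an electromotive force:  [electromotive force] = kg·m²·s⁻³·A⁻¹
Both are kg·m²·s⁻³·A⁻¹, so they have the same dimensions and can be added.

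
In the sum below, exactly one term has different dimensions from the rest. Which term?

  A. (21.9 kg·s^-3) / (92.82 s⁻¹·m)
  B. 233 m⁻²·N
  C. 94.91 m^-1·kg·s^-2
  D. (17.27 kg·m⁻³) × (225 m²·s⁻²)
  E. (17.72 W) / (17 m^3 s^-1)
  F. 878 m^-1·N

In SI base units:
  A. [kg·s⁻³] / [m·s⁻¹] = kg·m⁻¹·s⁻²
  B. N·m⁻² = kg·m·s⁻²·m⁻² = kg·m⁻¹·s⁻²
  C. kg·m⁻¹·s⁻²
  D. [kg·m⁻³] · [m²·s⁻²] = kg·m⁻¹·s⁻²
  E. [kg·m²·s⁻³] / [m³·s⁻¹] = kg·m⁻¹·s⁻²
  F. N·m⁻¹ = kg·m·s⁻²·m⁻¹ = kg·s⁻²
All reduce to kg·m⁻¹·s⁻² except F., which is kg·s⁻².

F.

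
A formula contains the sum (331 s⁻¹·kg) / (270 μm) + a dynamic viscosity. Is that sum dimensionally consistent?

Reduce each to base SI dimensions:
  (331 s⁻¹·kg) / (270 μm):  [kg·s⁻¹] / [m] = kg·m⁻¹·s⁻¹
  a dynamic viscosity:  [dynamic viscosity] = kg·m⁻¹·s⁻¹
Both are kg·m⁻¹·s⁻¹, so they have the same dimensions and can be added.

Yes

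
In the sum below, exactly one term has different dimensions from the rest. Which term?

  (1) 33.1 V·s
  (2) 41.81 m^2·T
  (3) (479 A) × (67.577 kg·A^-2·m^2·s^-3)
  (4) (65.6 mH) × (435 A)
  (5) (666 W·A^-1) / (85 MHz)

Reduce each to base SI dimensions:
  (1) V·s = J·C⁻¹·s = kg·m²·s⁻²·A⁻¹
  (2) T·m² = Wb·m⁻²·m² = kg·m²·s⁻²·A⁻¹
  (3) [A] · [kg·m²·s⁻³·A⁻²] = kg·m²·s⁻³·A⁻¹
  (4) [kg·m²·s⁻²·A⁻²] · [A] = kg·m²·s⁻²·A⁻¹
  (5) [kg·m²·s⁻³·A⁻¹] / [s⁻¹] = kg·m²·s⁻²·A⁻¹
All reduce to kg·m²·s⁻²·A⁻¹ except (3), which is kg·m²·s⁻³·A⁻¹.

(3)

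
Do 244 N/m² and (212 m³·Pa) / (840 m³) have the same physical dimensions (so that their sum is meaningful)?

Dimensions:
  244 N/m²:  N·m⁻² = kg·m·s⁻²·m⁻² = kg·m⁻¹·s⁻²
  (212 m³·Pa) / (840 m³):  [kg·m²·s⁻²] / [m³] = kg·m⁻¹·s⁻²
Both are kg·m⁻¹·s⁻², so they have the same dimensions and can be added.

Yes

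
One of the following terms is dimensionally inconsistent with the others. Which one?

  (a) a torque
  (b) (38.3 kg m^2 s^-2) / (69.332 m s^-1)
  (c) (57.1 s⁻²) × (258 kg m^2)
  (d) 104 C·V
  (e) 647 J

(b)

In SI base units:
  (a) [torque] = kg·m²·s⁻²
  (b) [kg·m²·s⁻²] / [m·s⁻¹] = kg·m·s⁻¹
  (c) [s⁻²] · [kg·m²] = kg·m²·s⁻²
  (d) C·V = s·A·J·C⁻¹ = kg·m²·s⁻²
  (e) J = N·m = kg·m²·s⁻²
All reduce to kg·m²·s⁻² except (b), which is kg·m·s⁻¹.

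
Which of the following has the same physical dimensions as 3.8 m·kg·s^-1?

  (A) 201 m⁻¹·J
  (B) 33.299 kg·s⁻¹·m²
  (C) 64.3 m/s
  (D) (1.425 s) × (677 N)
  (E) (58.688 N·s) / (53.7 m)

(D)

Reference: kg·m·s⁻¹.
Each option:
  (A) J·m⁻¹ = N·m·m⁻¹ = kg·m·s⁻²
  (B) kg·m²·s⁻¹
  (C) m·s⁻¹
  (D) [s] · [kg·m·s⁻²] = kg·m·s⁻¹  ← same
  (E) [kg·m·s⁻¹] / [m] = kg·s⁻¹
Only (D) matches kg·m·s⁻¹.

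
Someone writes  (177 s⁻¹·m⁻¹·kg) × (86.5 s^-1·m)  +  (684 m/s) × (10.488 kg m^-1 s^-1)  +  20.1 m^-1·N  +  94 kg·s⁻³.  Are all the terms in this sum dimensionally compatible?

Expand each in SI base units:
  (177 s⁻¹·m⁻¹·kg) × (86.5 s^-1·m):  [kg·m⁻¹·s⁻¹] · [m·s⁻¹] = kg·s⁻²
  (684 m/s) × (10.488 kg m^-1 s^-1):  [m·s⁻¹] · [kg·m⁻¹·s⁻¹] = kg·s⁻²
  20.1 m^-1·N:  N·m⁻¹ = kg·m·s⁻²·m⁻¹ = kg·s⁻²
  94 kg·s⁻³:  kg·s⁻³
The terms do not share a single dimension (kg·s⁻² vs kg·s⁻³).

No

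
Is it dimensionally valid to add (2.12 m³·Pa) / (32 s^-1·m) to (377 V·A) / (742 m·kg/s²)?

No

Dimensions:
  (2.12 m³·Pa) / (32 s^-1·m):  [kg·m²·s⁻²] / [m·s⁻¹] = kg·m·s⁻¹
  (377 V·A) / (742 m·kg/s²):  [kg·m²·s⁻³] / [kg·m·s⁻²] = m·s⁻¹
kg·m·s⁻¹ ≠ m·s⁻¹, so they cannot be added.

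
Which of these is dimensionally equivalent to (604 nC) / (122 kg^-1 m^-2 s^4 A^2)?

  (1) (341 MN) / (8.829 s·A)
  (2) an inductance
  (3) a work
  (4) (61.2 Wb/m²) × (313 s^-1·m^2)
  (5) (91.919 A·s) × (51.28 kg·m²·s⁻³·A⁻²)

Reference: [s·A] / [kg⁻¹·m⁻²·s⁴·A²] = kg·m²·s⁻³·A⁻¹.
Each option:
  (1) [kg·m·s⁻²] / [s·A] = kg·m·s⁻³·A⁻¹
  (2) [inductance] = kg·m²·s⁻²·A⁻²
  (3) [work] = kg·m²·s⁻²
  (4) [kg·s⁻²·A⁻¹] · [m²·s⁻¹] = kg·m²·s⁻³·A⁻¹  ← same
  (5) [s·A] · [kg·m²·s⁻³·A⁻²] = kg·m²·s⁻²·A⁻¹
Only (4) matches kg·m²·s⁻³·A⁻¹.

(4)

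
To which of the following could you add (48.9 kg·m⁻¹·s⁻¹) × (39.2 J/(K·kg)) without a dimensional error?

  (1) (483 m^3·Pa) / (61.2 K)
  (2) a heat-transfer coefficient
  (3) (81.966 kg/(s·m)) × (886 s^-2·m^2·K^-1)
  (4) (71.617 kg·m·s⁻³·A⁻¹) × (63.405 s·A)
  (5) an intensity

Reference: [kg·m⁻¹·s⁻¹] · [m²·s⁻²·K⁻¹] = kg·m·s⁻³·K⁻¹.
Each option:
  (1) [kg·m²·s⁻²] / [K] = kg·m²·s⁻²·K⁻¹
  (2) [heat-transfer coefficient] = kg·s⁻³·K⁻¹
  (3) [kg·m⁻¹·s⁻¹] · [m²·s⁻²·K⁻¹] = kg·m·s⁻³·K⁻¹  ← same
  (4) [kg·m·s⁻³·A⁻¹] · [s·A] = kg·m·s⁻²
  (5) [intensity] = kg·s⁻³
Only (3) matches kg·m·s⁻³·K⁻¹.

(3)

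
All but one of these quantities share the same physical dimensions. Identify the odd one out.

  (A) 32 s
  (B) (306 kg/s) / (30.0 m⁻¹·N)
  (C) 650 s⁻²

Expand each in SI base units:
  (A) s
  (B) [kg·s⁻¹] / [kg·s⁻²] = s
  (C) s⁻²
All reduce to s except (C), which is s⁻².

(C)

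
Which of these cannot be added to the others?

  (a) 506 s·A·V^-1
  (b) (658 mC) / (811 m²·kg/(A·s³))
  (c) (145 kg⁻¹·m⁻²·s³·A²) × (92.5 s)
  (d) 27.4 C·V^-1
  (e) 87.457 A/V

Dimensions:
  (a) A·s·V⁻¹ = A·s·(J·C⁻¹)⁻¹ = kg⁻¹·m⁻²·s⁴·A²
  (b) [s·A] / [kg·m²·s⁻³·A⁻¹] = kg⁻¹·m⁻²·s⁴·A²
  (c) [kg⁻¹·m⁻²·s³·A²] · [s] = kg⁻¹·m⁻²·s⁴·A²
  (d) C·V⁻¹ = s·A·(J·C⁻¹)⁻¹ = kg⁻¹·m⁻²·s⁴·A²
  (e) A·V⁻¹ = A·(J·C⁻¹)⁻¹ = kg⁻¹·m⁻²·s³·A²
All reduce to kg⁻¹·m⁻²·s⁴·A² except (e), which is kg⁻¹·m⁻²·s³·A².

(e)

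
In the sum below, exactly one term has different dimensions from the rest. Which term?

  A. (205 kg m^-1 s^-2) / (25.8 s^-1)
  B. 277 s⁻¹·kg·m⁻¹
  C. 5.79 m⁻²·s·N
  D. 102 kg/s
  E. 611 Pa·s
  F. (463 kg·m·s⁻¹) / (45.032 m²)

D.

Reduce each to base SI dimensions:
  A. [kg·m⁻¹·s⁻²] / [s⁻¹] = kg·m⁻¹·s⁻¹
  B. kg·m⁻¹·s⁻¹
  C. N·s·m⁻² = kg·m·s⁻²·s·m⁻² = kg·m⁻¹·s⁻¹
  D. kg·s⁻¹
  E. Pa·s = N·m⁻²·s = kg·m⁻¹·s⁻¹
  F. [kg·m·s⁻¹] / [m²] = kg·m⁻¹·s⁻¹
All reduce to kg·m⁻¹·s⁻¹ except D., which is kg·s⁻¹.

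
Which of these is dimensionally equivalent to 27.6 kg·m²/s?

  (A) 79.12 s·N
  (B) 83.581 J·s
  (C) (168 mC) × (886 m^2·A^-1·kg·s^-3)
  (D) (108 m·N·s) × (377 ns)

(B)

Reference: kg·m²·s⁻¹.
Each option:
  (A) N·s = kg·m·s⁻²·s = kg·m·s⁻¹
  (B) J·s = N·m·s = kg·m²·s⁻¹  ← same
  (C) [s·A] · [kg·m²·s⁻³·A⁻¹] = kg·m²·s⁻²
  (D) [kg·m²·s⁻¹] · [s] = kg·m²
Only (B) matches kg·m²·s⁻¹.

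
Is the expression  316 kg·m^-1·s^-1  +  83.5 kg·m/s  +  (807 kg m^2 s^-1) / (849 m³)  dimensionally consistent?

Reduce each to base SI dimensions:
  316 kg·m^-1·s^-1:  kg·m⁻¹·s⁻¹
  83.5 kg·m/s:  kg·m·s⁻¹
  (807 kg m^2 s^-1) / (849 m³):  [kg·m²·s⁻¹] / [m³] = kg·m⁻¹·s⁻¹
The terms do not share a single dimension (kg·m·s⁻¹ vs kg·m⁻¹·s⁻¹).

No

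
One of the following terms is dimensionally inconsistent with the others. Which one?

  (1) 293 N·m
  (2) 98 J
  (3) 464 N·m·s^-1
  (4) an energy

Work out the base dimensions of each:
  (1) N·m = kg·m·s⁻²·m = kg·m²·s⁻²
  (2) J = N·m = kg·m²·s⁻²
  (3) N·m·s⁻¹ = kg·m·s⁻²·m·s⁻¹ = kg·m²·s⁻³
  (4) [energy] = kg·m²·s⁻²
All reduce to kg·m²·s⁻² except (3), which is kg·m²·s⁻³.

(3)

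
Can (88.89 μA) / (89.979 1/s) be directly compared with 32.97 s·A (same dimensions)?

Yes

In SI base units:
  (88.89 μA) / (89.979 1/s):  [A] / [s⁻¹] = s·A
  32.97 s·A:  A·s = s·A
Both are s·A, so they have the same dimensions and can be added.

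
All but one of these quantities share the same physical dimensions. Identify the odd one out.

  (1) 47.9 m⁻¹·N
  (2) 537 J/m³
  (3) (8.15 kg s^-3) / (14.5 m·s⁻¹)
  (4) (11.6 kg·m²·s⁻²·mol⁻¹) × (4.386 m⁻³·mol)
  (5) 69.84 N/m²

(1)

Expand each in SI base units:
  (1) N·m⁻¹ = kg·m·s⁻²·m⁻¹ = kg·s⁻²
  (2) J·m⁻³ = N·m·m⁻³ = kg·m⁻¹·s⁻²
  (3) [kg·s⁻³] / [m·s⁻¹] = kg·m⁻¹·s⁻²
  (4) [kg·m²·s⁻²·mol⁻¹] · [m⁻³·mol] = kg·m⁻¹·s⁻²
  (5) N·m⁻² = kg·m·s⁻²·m⁻² = kg·m⁻¹·s⁻²
All reduce to kg·m⁻¹·s⁻² except (1), which is kg·s⁻².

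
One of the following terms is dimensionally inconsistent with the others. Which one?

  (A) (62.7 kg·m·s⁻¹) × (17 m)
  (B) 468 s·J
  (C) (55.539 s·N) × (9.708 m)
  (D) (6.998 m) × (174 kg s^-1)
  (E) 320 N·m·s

(D)

Reduce each to base SI dimensions:
  (A) [kg·m·s⁻¹] · [m] = kg·m²·s⁻¹
  (B) J·s = N·m·s = kg·m²·s⁻¹
  (C) [kg·m·s⁻¹] · [m] = kg·m²·s⁻¹
  (D) [m] · [kg·s⁻¹] = kg·m·s⁻¹
  (E) N·m·s = kg·m·s⁻²·m·s = kg·m²·s⁻¹
All reduce to kg·m²·s⁻¹ except (D), which is kg·m·s⁻¹.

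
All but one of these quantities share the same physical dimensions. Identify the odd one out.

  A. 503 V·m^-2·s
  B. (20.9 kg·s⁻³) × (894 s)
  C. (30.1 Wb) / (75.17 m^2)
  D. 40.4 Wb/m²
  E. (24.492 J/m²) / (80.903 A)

B.

Dimensions:
  A. V·s·m⁻² = J·C⁻¹·s·m⁻² = kg·s⁻²·A⁻¹
  B. [kg·s⁻³] · [s] = kg·s⁻²
  C. [kg·m²·s⁻²·A⁻¹] / [m²] = kg·s⁻²·A⁻¹
  D. Wb·m⁻² = V·s·m⁻² = kg·s⁻²·A⁻¹
  E. [kg·s⁻²] / [A] = kg·s⁻²·A⁻¹
All reduce to kg·s⁻²·A⁻¹ except B., which is kg·s⁻².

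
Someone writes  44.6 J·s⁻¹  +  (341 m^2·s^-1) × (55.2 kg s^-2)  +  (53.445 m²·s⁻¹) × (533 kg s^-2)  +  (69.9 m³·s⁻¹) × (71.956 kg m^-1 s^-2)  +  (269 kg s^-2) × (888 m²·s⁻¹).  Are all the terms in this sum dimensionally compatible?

Yes

Work out the base dimensions of each:
  44.6 J·s⁻¹:  J·s⁻¹ = N·m·s⁻¹ = kg·m²·s⁻³
  (341 m^2·s^-1) × (55.2 kg s^-2):  [m²·s⁻¹] · [kg·s⁻²] = kg·m²·s⁻³
  (53.445 m²·s⁻¹) × (533 kg s^-2):  [m²·s⁻¹] · [kg·s⁻²] = kg·m²·s⁻³
  (69.9 m³·s⁻¹) × (71.956 kg m^-1 s^-2):  [m³·s⁻¹] · [kg·m⁻¹·s⁻²] = kg·m²·s⁻³
  (269 kg s^-2) × (888 m²·s⁻¹):  [kg·s⁻²] · [m²·s⁻¹] = kg·m²·s⁻³
Every term reduces to kg·m²·s⁻³.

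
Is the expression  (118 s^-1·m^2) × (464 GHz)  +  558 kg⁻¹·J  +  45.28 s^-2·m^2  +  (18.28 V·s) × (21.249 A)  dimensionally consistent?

No

Work out the base dimensions of each:
  (118 s^-1·m^2) × (464 GHz):  [m²·s⁻¹] · [s⁻¹] = m²·s⁻²
  558 kg⁻¹·J:  J·kg⁻¹ = N·m·kg⁻¹ = m²·s⁻²
  45.28 s^-2·m^2:  m²·s⁻²
  (18.28 V·s) × (21.249 A):  [kg·m²·s⁻²·A⁻¹] · [A] = kg·m²·s⁻²
The terms do not share a single dimension (kg·m²·s⁻² vs m²·s⁻²).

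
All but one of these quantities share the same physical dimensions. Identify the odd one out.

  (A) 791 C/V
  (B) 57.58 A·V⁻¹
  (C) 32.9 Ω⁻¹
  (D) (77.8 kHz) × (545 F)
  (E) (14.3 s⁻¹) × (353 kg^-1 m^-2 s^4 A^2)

Expand each in SI base units:
  (A) C·V⁻¹ = s·A·(J·C⁻¹)⁻¹ = kg⁻¹·m⁻²·s⁴·A²
  (B) A·V⁻¹ = A·(J·C⁻¹)⁻¹ = kg⁻¹·m⁻²·s³·A²
  (C) Ω⁻¹ = (V·A⁻¹)⁻¹ = kg⁻¹·m⁻²·s³·A²
  (D) [s⁻¹] · [kg⁻¹·m⁻²·s⁴·A²] = kg⁻¹·m⁻²·s³·A²
  (E) [s⁻¹] · [kg⁻¹·m⁻²·s⁴·A²] = kg⁻¹·m⁻²·s³·A²
All reduce to kg⁻¹·m⁻²·s³·A² except (A), which is kg⁻¹·m⁻²·s⁴·A².

(A)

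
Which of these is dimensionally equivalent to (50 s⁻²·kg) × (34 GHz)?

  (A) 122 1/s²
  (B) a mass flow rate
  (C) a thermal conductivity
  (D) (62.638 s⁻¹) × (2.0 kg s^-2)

(D)

Reference: [kg·s⁻²] · [s⁻¹] = kg·s⁻³.
Each option:
  (A) s⁻²
  (B) [mass flow rate] = kg·s⁻¹
  (C) [thermal conductivity] = kg·m·s⁻³·K⁻¹
  (D) [s⁻¹] · [kg·s⁻²] = kg·s⁻³  ← same
Only (D) matches kg·s⁻³.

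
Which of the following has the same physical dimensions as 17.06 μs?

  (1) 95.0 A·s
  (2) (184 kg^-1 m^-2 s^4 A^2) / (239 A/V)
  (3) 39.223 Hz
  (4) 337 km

Reference: s.
Each option:
  (1) A·s = s·A
  (2) [kg⁻¹·m⁻²·s⁴·A²] / [kg⁻¹·m⁻²·s³·A²] = s  ← same
  (3) Hz = s⁻¹
  (4) m
Only (2) matches s.

(2)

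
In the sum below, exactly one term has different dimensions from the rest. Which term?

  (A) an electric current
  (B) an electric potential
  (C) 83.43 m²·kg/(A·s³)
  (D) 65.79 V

Expand each in SI base units:
  (A) [electric current] = A
  (B) [electric potential] = kg·m²·s⁻³·A⁻¹
  (C) kg·m²·s⁻³·A⁻¹
  (D) V = J·C⁻¹ = kg·m²·s⁻³·A⁻¹
All reduce to kg·m²·s⁻³·A⁻¹ except (A), which is A.

(A)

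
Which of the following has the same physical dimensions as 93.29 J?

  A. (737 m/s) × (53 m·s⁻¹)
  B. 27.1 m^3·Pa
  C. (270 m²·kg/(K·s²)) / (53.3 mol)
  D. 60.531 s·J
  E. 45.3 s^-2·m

Reference: J = N·m = kg·m²·s⁻².
Each option:
  A. [m·s⁻¹] · [m·s⁻¹] = m²·s⁻²
  B. Pa·m³ = N·m⁻²·m³ = kg·m²·s⁻²  ← same
  C. [kg·m²·s⁻²·K⁻¹] / [mol] = kg·m²·s⁻²·K⁻¹·mol⁻¹
  D. J·s = N·m·s = kg·m²·s⁻¹
  E. m·s⁻²
Only B. matches kg·m²·s⁻².

B.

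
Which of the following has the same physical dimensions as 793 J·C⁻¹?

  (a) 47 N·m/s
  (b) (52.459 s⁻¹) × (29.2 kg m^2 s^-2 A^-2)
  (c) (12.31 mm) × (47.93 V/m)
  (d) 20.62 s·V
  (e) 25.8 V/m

(c)

Reference: J·C⁻¹ = N·m·(s·A)⁻¹ = kg·m²·s⁻³·A⁻¹.
Each option:
  (a) N·m·s⁻¹ = kg·m·s⁻²·m·s⁻¹ = kg·m²·s⁻³
  (b) [s⁻¹] · [kg·m²·s⁻²·A⁻²] = kg·m²·s⁻³·A⁻²
  (c) [m] · [kg·m·s⁻³·A⁻¹] = kg·m²·s⁻³·A⁻¹  ← same
  (d) V·s = J·C⁻¹·s = kg·m²·s⁻²·A⁻¹
  (e) V·m⁻¹ = J·C⁻¹·m⁻¹ = kg·m·s⁻³·A⁻¹
Only (c) matches kg·m²·s⁻³·A⁻¹.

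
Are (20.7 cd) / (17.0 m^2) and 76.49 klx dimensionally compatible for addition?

Expand each in SI base units:
  (20.7 cd) / (17.0 m^2):  [cd] / [m²] = m⁻²·cd
  76.49 klx:  lx = lm·m⁻² = m⁻²·cd
Both are m⁻²·cd, so they have the same dimensions and can be added.

Yes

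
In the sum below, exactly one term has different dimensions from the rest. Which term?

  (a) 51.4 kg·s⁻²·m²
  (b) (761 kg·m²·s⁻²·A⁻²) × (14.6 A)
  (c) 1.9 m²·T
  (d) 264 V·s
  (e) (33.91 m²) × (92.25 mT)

Dimensions:
  (a) kg·m²·s⁻²
  (b) [kg·m²·s⁻²·A⁻²] · [A] = kg·m²·s⁻²·A⁻¹
  (c) T·m² = Wb·m⁻²·m² = kg·m²·s⁻²·A⁻¹
  (d) V·s = J·C⁻¹·s = kg·m²·s⁻²·A⁻¹
  (e) [m²] · [kg·s⁻²·A⁻¹] = kg·m²·s⁻²·A⁻¹
All reduce to kg·m²·s⁻²·A⁻¹ except (a), which is kg·m²·s⁻².

(a)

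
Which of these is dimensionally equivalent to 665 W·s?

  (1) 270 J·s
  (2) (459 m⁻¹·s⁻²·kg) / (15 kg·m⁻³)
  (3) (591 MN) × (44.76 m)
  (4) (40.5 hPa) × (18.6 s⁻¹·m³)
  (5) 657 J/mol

(3)

Reference: W·s = J·s⁻¹·s = kg·m²·s⁻².
Each option:
  (1) J·s = N·m·s = kg·m²·s⁻¹
  (2) [kg·m⁻¹·s⁻²] / [kg·m⁻³] = m²·s⁻²
  (3) [kg·m·s⁻²] · [m] = kg·m²·s⁻²  ← same
  (4) [kg·m⁻¹·s⁻²] · [m³·s⁻¹] = kg·m²·s⁻³
  (5) J·mol⁻¹ = N·m·mol⁻¹ = kg·m²·s⁻²·mol⁻¹
Only (3) matches kg·m²·s⁻².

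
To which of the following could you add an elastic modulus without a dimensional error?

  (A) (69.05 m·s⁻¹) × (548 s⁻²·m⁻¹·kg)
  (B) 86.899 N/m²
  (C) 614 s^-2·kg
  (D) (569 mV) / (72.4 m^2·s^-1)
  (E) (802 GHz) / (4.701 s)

(B)

Reference: [elastic modulus] = kg·m⁻¹·s⁻².
Each option:
  (A) [m·s⁻¹] · [kg·m⁻¹·s⁻²] = kg·s⁻³
  (B) N·m⁻² = kg·m·s⁻²·m⁻² = kg·m⁻¹·s⁻²  ← same
  (C) kg·s⁻²
  (D) [kg·m²·s⁻³·A⁻¹] / [m²·s⁻¹] = kg·s⁻²·A⁻¹
  (E) [s⁻¹] / [s] = s⁻²
Only (B) matches kg·m⁻¹·s⁻².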